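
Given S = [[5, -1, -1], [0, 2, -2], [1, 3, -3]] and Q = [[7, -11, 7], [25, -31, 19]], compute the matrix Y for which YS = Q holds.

Y = [[2, 0, -3], [6, -5, -5]]

Since S sits to the right of Y, Y = QS⁻¹.
S has determinant 4; S⁻¹ = [[0, -3/2, 1], [-1/2, -7/2, 5/2], [-1/2, -4, 5/2]].
Y = QS⁻¹ = [[7, -11, 7], [25, -31, 19]] · [[0, -3/2, 1], [-1/2, -7/2, 5/2], [-1/2, -4, 5/2]] = [[2, 0, -3], [6, -5, -5]].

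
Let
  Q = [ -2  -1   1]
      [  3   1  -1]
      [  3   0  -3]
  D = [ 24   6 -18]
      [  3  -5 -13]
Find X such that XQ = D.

X = [[-6, 0, 4], [0, -5, 6]]

Q is on the right of X, so right-multiply by Q⁻¹: X = DQ⁻¹.
Q has determinant -3; Q⁻¹ = [[1, 1, 0], [-2, -1, -1/3], [1, 1, -1/3]].
X = DQ⁻¹ = [[24, 6, -18], [3, -5, -13]] · [[1, 1, 0], [-2, -1, -1/3], [1, 1, -1/3]] = [[-6, 0, 4], [0, -5, 6]].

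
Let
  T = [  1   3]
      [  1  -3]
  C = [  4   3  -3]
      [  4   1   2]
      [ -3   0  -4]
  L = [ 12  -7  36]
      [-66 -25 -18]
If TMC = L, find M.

Left-multiply by T⁻¹ and right-multiply by C⁻¹: M = T⁻¹LC⁻¹.
T has determinant -6; T⁻¹ = [[1/2, 1/2], [1/6, -1/6]].
det C = 5, so C⁻¹ = [[-4/5, 12/5, 9/5], [2, -5, -4], [3/5, -9/5, -8/5]].
T⁻¹L = [[-27, -16, 9], [13, 3, 9]].
M = (T⁻¹L)C⁻¹ = [[-5, -1, 1], [1, 0, -3]].

M = [[-5, -1, 1], [1, 0, -3]]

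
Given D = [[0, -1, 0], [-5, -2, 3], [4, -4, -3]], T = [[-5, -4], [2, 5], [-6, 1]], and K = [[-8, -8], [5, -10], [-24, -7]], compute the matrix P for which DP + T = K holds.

P = [[-3, -1], [3, 4], [-2, -4]]

DP = K − T = [[-3, -4], [3, -15], [-18, -8]].
Left-multiplying both sides by D⁻¹ gives P = D⁻¹(K − T).
det D = 3, so D⁻¹ = [[6, -1, -1], [-1, 0, 0], [28/3, -4/3, -5/3]].
P = D⁻¹(K − T) = [[-3, -1], [3, 4], [-2, -4]].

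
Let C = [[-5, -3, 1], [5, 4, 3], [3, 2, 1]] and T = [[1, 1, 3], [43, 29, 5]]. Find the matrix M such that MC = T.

M = [[1, 0, 2], [-5, 3, 1]]

C is on the right of M, so right-multiply by C⁻¹: M = TC⁻¹.
det C = -4; the adjugate gives C⁻¹ = [[1/2, -5/4, 13/4], [-1, 2, -5], [1/2, -1/4, 5/4]].
M = TC⁻¹ = [[1, 1, 3], [43, 29, 5]] · [[1/2, -5/4, 13/4], [-1, 2, -5], [1/2, -1/4, 5/4]] = [[1, 0, 2], [-5, 3, 1]].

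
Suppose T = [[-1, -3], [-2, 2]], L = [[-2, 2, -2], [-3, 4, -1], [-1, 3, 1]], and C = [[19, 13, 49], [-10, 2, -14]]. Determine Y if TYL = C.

Y = T⁻¹CL⁻¹ (apply T⁻¹ on the left and L⁻¹ on the right).
det T = -8, so T⁻¹ = [[-1/4, -3/8], [-1/4, 1/8]].
L has determinant 4; L⁻¹ = [[7/4, -2, 3/2], [1, -1, 1], [-5/4, 1, -1/2]].
T⁻¹C = [[-1, -4, -7], [-6, -3, -14]].
Y = (T⁻¹C)L⁻¹ = [[3, -1, -2], [4, 1, -5]].

Y = [[3, -1, -2], [4, 1, -5]]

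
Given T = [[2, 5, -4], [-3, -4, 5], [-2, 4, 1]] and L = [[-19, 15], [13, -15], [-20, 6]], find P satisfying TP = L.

P = [[-1, -3], [-5, 1], [-2, -4]]

T is on the left of P, so left-multiply by T⁻¹: P = T⁻¹L.
det T = -3; the adjugate gives T⁻¹ = [[8, 7, -3], [7/3, 2, -2/3], [20/3, 6, -7/3]].
P = T⁻¹L = [[8, 7, -3], [7/3, 2, -2/3], [20/3, 6, -7/3]] · [[-19, 15], [13, -15], [-20, 6]] = [[-1, -3], [-5, 1], [-2, -4]].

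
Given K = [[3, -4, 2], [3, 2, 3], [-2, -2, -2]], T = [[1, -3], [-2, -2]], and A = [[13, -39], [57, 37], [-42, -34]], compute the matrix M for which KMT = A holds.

Left-multiply by K⁻¹ and right-multiply by T⁻¹: M = K⁻¹AT⁻¹.
det K = 2, so K⁻¹ = [[1, -6, -8], [0, -1, -3/2], [-1, 7, 9]].
det T = -8; the adjugate gives T⁻¹ = [[1/4, -3/8], [-1/4, -1/8]].
K⁻¹A = [[7, 11], [6, 14], [8, -8]].
M = (K⁻¹A)T⁻¹ = [[-1, -4], [-2, -4], [4, -2]].

M = [[-1, -4], [-2, -4], [4, -2]]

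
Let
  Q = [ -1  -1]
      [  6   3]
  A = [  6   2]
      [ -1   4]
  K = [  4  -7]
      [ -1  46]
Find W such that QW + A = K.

W = [[-2, 5], [4, 4]]

QW = K − A = [[-2, -9], [0, 42]].
Since Q multiplies W on the left, W = Q⁻¹(K − A).
det Q = 3; the adjugate gives Q⁻¹ = [[1, 1/3], [-2, -1/3]].
W = Q⁻¹(K − A) = [[-2, 5], [4, 4]].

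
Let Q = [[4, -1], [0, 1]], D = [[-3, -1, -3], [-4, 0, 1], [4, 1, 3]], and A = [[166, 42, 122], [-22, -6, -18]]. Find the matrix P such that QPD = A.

Left-multiply by Q⁻¹ and right-multiply by D⁻¹: P = Q⁻¹AD⁻¹.
Q has determinant 4; Q⁻¹ = [[1/4, 1/4], [0, 1]].
det D = -1, so D⁻¹ = [[1, 0, 1], [-16, -3, -15], [4, 1, 4]].
Q⁻¹A = [[36, 9, 26], [-22, -6, -18]].
P = (Q⁻¹A)D⁻¹ = [[-4, -1, 5], [2, 0, -4]].

P = [[-4, -1, 5], [2, 0, -4]]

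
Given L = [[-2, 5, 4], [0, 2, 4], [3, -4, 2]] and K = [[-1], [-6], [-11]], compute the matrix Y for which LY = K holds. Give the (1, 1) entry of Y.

Left-multiplying both sides by L⁻¹ gives Y = L⁻¹K.
det L = -4, so L⁻¹ = [[-5, 13/2, -3], [-3, 4, -2], [3/2, -7/4, 1]].
Y = L⁻¹K = [[-5, 13/2, -3], [-3, 4, -2], [3/2, -7/4, 1]] · [[-1], [-6], [-11]] = [[-1], [1], [-2]].

-1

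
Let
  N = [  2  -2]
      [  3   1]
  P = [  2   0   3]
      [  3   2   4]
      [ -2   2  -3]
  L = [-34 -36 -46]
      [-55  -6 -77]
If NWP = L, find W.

W = [[-2, -4, 1], [3, 1, 5]]

Left-multiply by N⁻¹ and right-multiply by P⁻¹: W = N⁻¹LP⁻¹.
det N = 8, so N⁻¹ = [[1/8, 1/4], [-3/8, 1/4]].
det P = 2; the adjugate gives P⁻¹ = [[-7, 3, -3], [1/2, 0, 1/2], [5, -2, 2]].
N⁻¹L = [[-18, -6, -25], [-1, 12, -2]].
W = (N⁻¹L)P⁻¹ = [[-2, -4, 1], [3, 1, 5]].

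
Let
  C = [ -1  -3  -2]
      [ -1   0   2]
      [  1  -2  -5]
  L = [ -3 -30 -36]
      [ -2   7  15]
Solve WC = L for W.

C is on the right of W, so right-multiply by C⁻¹: W = LC⁻¹.
det C = 1; the adjugate gives C⁻¹ = [[4, -11, -6], [-3, 7, 4], [2, -5, -3]].
W = LC⁻¹ = [[-3, -30, -36], [-2, 7, 15]] · [[4, -11, -6], [-3, 7, 4], [2, -5, -3]] = [[6, 3, 6], [1, -4, -5]].

W = [[6, 3, 6], [1, -4, -5]]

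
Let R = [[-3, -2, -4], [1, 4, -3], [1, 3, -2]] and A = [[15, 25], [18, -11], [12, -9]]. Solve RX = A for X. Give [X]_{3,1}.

-3

Left-multiplying both sides by R⁻¹ gives X = R⁻¹A.
det R = 3; the adjugate gives R⁻¹ = [[1/3, -16/3, 22/3], [-1/3, 10/3, -13/3], [-1/3, 7/3, -10/3]].
X = R⁻¹A = [[1/3, -16/3, 22/3], [-1/3, 10/3, -13/3], [-1/3, 7/3, -10/3]] · [[15, 25], [18, -11], [12, -9]] = [[-3, 1], [3, -6], [-3, -4]].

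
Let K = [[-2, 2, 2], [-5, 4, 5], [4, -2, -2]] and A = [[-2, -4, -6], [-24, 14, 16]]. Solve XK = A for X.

X = [[-2, -2, -4], [-1, 2, -4]]

Since K sits to the right of X, X = AK⁻¹.
det K = 4, so K⁻¹ = [[1/2, 0, 1/2], [5/2, -1, 0], [-3/2, 1, 1/2]].
X = AK⁻¹ = [[-2, -4, -6], [-24, 14, 16]] · [[1/2, 0, 1/2], [5/2, -1, 0], [-3/2, 1, 1/2]] = [[-2, -2, -4], [-1, 2, -4]].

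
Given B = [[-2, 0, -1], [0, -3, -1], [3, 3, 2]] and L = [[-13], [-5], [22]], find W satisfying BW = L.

B is on the left of W, so left-multiply by B⁻¹: W = B⁻¹L.
det B = -3; the adjugate gives B⁻¹ = [[1, 1, 1], [1, 1/3, 2/3], [-3, -2, -2]].
W = B⁻¹L = [[1, 1, 1], [1, 1/3, 2/3], [-3, -2, -2]] · [[-13], [-5], [22]] = [[4], [0], [5]].

W = [[4], [0], [5]]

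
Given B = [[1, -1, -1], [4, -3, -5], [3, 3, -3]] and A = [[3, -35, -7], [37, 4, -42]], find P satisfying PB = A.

Since B sits to the right of P, P = AB⁻¹.
det B = 6; the adjugate gives B⁻¹ = [[4, -1, 1/3], [-1/2, 0, 1/6], [7/2, -1, 1/6]].
P = AB⁻¹ = [[3, -35, -7], [37, 4, -42]] · [[4, -1, 1/3], [-1/2, 0, 1/6], [7/2, -1, 1/6]] = [[5, 4, -6], [-1, 5, 6]].

P = [[5, 4, -6], [-1, 5, 6]]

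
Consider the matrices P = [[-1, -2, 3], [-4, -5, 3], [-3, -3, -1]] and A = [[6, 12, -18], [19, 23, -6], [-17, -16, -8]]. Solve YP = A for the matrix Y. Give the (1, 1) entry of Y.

Right-multiplying both sides by P⁻¹ gives Y = AP⁻¹.
P has determinant 3; P⁻¹ = [[14/3, -11/3, 3], [-13/3, 10/3, -3], [-1, 1, -1]].
Y = AP⁻¹ = [[6, 12, -18], [19, 23, -6], [-17, -16, -8]] · [[14/3, -11/3, 3], [-13/3, 10/3, -3], [-1, 1, -1]] = [[-6, 0, 0], [-5, 1, -6], [-2, 1, 5]].

-6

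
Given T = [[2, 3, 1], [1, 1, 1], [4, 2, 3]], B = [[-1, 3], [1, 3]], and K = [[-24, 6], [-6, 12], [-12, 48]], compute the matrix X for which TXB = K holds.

X = T⁻¹KB⁻¹ (apply T⁻¹ on the left and B⁻¹ on the right).
det T = 3, so T⁻¹ = [[1/3, -7/3, 2/3], [1/3, 2/3, -1/3], [-2/3, 8/3, -1/3]].
det B = -6; the adjugate gives B⁻¹ = [[-1/2, 1/2], [1/6, 1/6]].
T⁻¹K = [[-2, 6], [-8, -6], [4, 12]].
X = (T⁻¹K)B⁻¹ = [[2, 0], [3, -5], [0, 4]].

X = [[2, 0], [3, -5], [0, 4]]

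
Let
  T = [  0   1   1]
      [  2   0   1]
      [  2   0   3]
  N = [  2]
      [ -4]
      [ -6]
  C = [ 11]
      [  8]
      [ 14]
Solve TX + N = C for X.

TX = C − N = [[9], [12], [20]].
Left-multiplying both sides by T⁻¹ gives X = T⁻¹(C − N).
T has determinant -4; T⁻¹ = [[0, 3/4, -1/4], [1, 1/2, -1/2], [0, -1/2, 1/2]].
X = T⁻¹(C − N) = [[4], [5], [4]].

X = [[4], [5], [4]]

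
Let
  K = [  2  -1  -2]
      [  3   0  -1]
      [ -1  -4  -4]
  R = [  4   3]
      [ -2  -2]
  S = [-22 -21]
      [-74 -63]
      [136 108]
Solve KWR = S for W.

W = [[-4, 4], [-5, 5], [-1, -3]]

Isolating W: multiply by K⁻¹ from the left and R⁻¹ from the right, so W = K⁻¹SR⁻¹.
det K = 3; the adjugate gives K⁻¹ = [[-4/3, 4/3, 1/3], [13/3, -10/3, -4/3], [-4, 3, 1]].
R has determinant -2; R⁻¹ = [[1, 3/2], [-1, -2]].
K⁻¹S = [[-24, -20], [-30, -25], [2, 3]].
W = (K⁻¹S)R⁻¹ = [[-4, 4], [-5, 5], [-1, -3]].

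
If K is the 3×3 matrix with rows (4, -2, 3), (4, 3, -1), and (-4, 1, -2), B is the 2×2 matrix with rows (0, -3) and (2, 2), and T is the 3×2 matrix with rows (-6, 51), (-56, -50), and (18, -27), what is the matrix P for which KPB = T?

P = K⁻¹TB⁻¹ (apply K⁻¹ on the left and B⁻¹ on the right).
det K = 4; the adjugate gives K⁻¹ = [[-5/4, -1/4, -7/4], [3, 1, 4], [4, 1, 5]].
det B = 6, so B⁻¹ = [[1/3, 1/2], [-1/3, 0]].
K⁻¹T = [[-10, -4], [-2, -5], [10, 19]].
P = (K⁻¹T)B⁻¹ = [[-2, -5], [1, -1], [-3, 5]].

P = [[-2, -5], [1, -1], [-3, 5]]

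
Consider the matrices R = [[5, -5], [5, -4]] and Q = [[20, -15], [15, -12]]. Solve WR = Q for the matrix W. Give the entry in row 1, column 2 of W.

Since R sits to the right of W, W = QR⁻¹.
det R = 5, so R⁻¹ = [[-4/5, 1], [-1, 1]].
W = QR⁻¹ = [[20, -15], [15, -12]] · [[-4/5, 1], [-1, 1]] = [[-1, 5], [0, 3]].

5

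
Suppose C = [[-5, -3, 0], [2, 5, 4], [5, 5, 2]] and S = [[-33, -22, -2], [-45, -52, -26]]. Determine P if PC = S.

P = [[4, 1, -3], [4, -5, -3]]

C is on the right of P, so right-multiply by C⁻¹: P = SC⁻¹.
C has determinant 2; C⁻¹ = [[-5, 3, -6], [8, -5, 10], [-15/2, 5, -19/2]].
P = SC⁻¹ = [[-33, -22, -2], [-45, -52, -26]] · [[-5, 3, -6], [8, -5, 10], [-15/2, 5, -19/2]] = [[4, 1, -3], [4, -5, -3]].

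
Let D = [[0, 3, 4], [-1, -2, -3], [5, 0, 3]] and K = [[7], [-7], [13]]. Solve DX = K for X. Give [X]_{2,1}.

1

D is on the left of X, so left-multiply by D⁻¹: X = D⁻¹K.
det D = 4; the adjugate gives D⁻¹ = [[-3/2, -9/4, -1/4], [-3, -5, -1], [5/2, 15/4, 3/4]].
X = D⁻¹K = [[-3/2, -9/4, -1/4], [-3, -5, -1], [5/2, 15/4, 3/4]] · [[7], [-7], [13]] = [[2], [1], [1]].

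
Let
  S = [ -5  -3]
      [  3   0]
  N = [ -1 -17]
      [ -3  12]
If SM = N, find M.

M = [[-1, 4], [2, -1]]

Left-multiplying both sides by S⁻¹ gives M = S⁻¹N.
det S = 9; the adjugate gives S⁻¹ = [[0, 1/3], [-1/3, -5/9]].
M = S⁻¹N = [[0, 1/3], [-1/3, -5/9]] · [[-1, -17], [-3, 12]] = [[-1, 4], [2, -1]].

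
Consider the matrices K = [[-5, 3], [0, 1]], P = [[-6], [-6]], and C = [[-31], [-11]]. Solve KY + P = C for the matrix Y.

Y = [[2], [-5]]

KY = C − P = [[-25], [-5]].
K is on the left of Y, so left-multiply by K⁻¹: Y = K⁻¹(C − P).
K has determinant -5; K⁻¹ = [[-1/5, 3/5], [0, 1]].
Y = K⁻¹(C − P) = [[2], [-5]].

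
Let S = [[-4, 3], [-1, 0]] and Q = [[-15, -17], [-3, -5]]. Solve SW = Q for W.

W = [[3, 5], [-1, 1]]

S is on the left of W, so left-multiply by S⁻¹: W = S⁻¹Q.
S has determinant 3; S⁻¹ = [[0, -1], [1/3, -4/3]].
W = S⁻¹Q = [[0, -1], [1/3, -4/3]] · [[-15, -17], [-3, -5]] = [[3, 5], [-1, 1]].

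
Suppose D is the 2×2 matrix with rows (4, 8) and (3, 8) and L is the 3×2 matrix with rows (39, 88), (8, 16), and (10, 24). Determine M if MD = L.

D is on the right of M, so right-multiply by D⁻¹: M = LD⁻¹.
det D = 8; the adjugate gives D⁻¹ = [[1, -1], [-3/8, 1/2]].
M = LD⁻¹ = [[39, 88], [8, 16], [10, 24]] · [[1, -1], [-3/8, 1/2]] = [[6, 5], [2, 0], [1, 2]].

M = [[6, 5], [2, 0], [1, 2]]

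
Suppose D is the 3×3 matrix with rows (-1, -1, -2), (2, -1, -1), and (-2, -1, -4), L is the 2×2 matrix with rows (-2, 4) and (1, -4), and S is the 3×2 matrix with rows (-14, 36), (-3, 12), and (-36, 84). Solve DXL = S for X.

X = D⁻¹SL⁻¹ (apply D⁻¹ on the left and L⁻¹ on the right).
D has determinant -5; D⁻¹ = [[-3/5, 2/5, 1/5], [-2, 0, 1], [4/5, -1/5, -3/5]].
det L = 4; the adjugate gives L⁻¹ = [[-1, -1], [-1/4, -1/2]].
D⁻¹S = [[0, 0], [-8, 12], [11, -24]].
X = (D⁻¹S)L⁻¹ = [[0, 0], [5, 2], [-5, 1]].

X = [[0, 0], [5, 2], [-5, 1]]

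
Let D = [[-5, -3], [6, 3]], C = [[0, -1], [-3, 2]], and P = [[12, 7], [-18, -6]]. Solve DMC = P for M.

M = D⁻¹PC⁻¹ (apply D⁻¹ on the left and C⁻¹ on the right).
det D = 3, so D⁻¹ = [[1, 1], [-2, -5/3]].
det C = -3; the adjugate gives C⁻¹ = [[-2/3, -1/3], [-1, 0]].
D⁻¹P = [[-6, 1], [6, -4]].
M = (D⁻¹P)C⁻¹ = [[3, 2], [0, -2]].

M = [[3, 2], [0, -2]]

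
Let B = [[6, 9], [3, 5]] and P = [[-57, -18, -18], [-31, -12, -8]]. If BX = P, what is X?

Since B multiplies X on the left, X = B⁻¹P.
B has determinant 3; B⁻¹ = [[5/3, -3], [-1, 2]].
X = B⁻¹P = [[5/3, -3], [-1, 2]] · [[-57, -18, -18], [-31, -12, -8]] = [[-2, 6, -6], [-5, -6, 2]].

X = [[-2, 6, -6], [-5, -6, 2]]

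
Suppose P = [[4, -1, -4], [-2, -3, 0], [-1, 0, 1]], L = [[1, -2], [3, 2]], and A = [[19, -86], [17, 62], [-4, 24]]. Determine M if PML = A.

M = [[5, -3], [3, -2], [-5, -1]]

Isolating M: multiply by P⁻¹ from the left and L⁻¹ from the right, so M = P⁻¹AL⁻¹.
P has determinant -2; P⁻¹ = [[3/2, -1/2, 6], [-1, 0, -4], [3/2, -1/2, 7]].
det L = 8; the adjugate gives L⁻¹ = [[1/4, 1/4], [-3/8, 1/8]].
P⁻¹A = [[-4, -16], [-3, -10], [-8, 8]].
M = (P⁻¹A)L⁻¹ = [[5, -3], [3, -2], [-5, -1]].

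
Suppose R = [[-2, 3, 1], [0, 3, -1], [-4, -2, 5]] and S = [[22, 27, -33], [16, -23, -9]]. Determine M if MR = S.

Right-multiplying both sides by R⁻¹ gives M = SR⁻¹.
det R = -2; the adjugate gives R⁻¹ = [[-13/2, 17/2, 3], [-2, 3, 1], [-6, 8, 3]].
M = SR⁻¹ = [[22, 27, -33], [16, -23, -9]] · [[-13/2, 17/2, 3], [-2, 3, 1], [-6, 8, 3]] = [[1, 4, -6], [-4, -5, -2]].

M = [[1, 4, -6], [-4, -5, -2]]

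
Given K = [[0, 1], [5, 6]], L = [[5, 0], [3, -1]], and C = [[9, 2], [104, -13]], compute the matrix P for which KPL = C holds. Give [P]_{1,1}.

Isolating P: multiply by K⁻¹ from the left and L⁻¹ from the right, so P = K⁻¹CL⁻¹.
det K = -5, so K⁻¹ = [[-6/5, 1/5], [1, 0]].
det L = -5, so L⁻¹ = [[1/5, 0], [3/5, -1]].
K⁻¹C = [[10, -5], [9, 2]].
P = (K⁻¹C)L⁻¹ = [[-1, 5], [3, -2]].

-1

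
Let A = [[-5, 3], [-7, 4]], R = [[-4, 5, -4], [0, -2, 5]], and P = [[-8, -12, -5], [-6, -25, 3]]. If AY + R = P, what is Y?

AY = P − R = [[-4, -17, -1], [-6, -23, -2]].
Since A multiplies Y on the left, Y = A⁻¹(P − R).
A has determinant 1; A⁻¹ = [[4, -3], [7, -5]].
Y = A⁻¹(P − R) = [[2, 1, 2], [2, -4, 3]].

Y = [[2, 1, 2], [2, -4, 3]]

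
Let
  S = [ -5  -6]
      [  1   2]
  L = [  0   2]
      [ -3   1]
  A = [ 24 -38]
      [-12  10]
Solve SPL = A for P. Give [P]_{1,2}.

-2

Isolating P: multiply by S⁻¹ from the left and L⁻¹ from the right, so P = S⁻¹AL⁻¹.
det S = -4; the adjugate gives S⁻¹ = [[-1/2, -3/2], [1/4, 5/4]].
det L = 6; the adjugate gives L⁻¹ = [[1/6, -1/3], [1/2, 0]].
S⁻¹A = [[6, 4], [-9, 3]].
P = (S⁻¹A)L⁻¹ = [[3, -2], [0, 3]].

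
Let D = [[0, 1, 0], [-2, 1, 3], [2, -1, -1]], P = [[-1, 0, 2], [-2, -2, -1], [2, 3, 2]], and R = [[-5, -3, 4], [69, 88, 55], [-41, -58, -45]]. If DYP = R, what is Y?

Left-multiply by D⁻¹ and right-multiply by P⁻¹: Y = D⁻¹RP⁻¹.
D has determinant 4; D⁻¹ = [[1/2, 1/4, 3/4], [1, 0, 0], [0, 1/2, 1/2]].
det P = -3; the adjugate gives P⁻¹ = [[1/3, -2, -4/3], [-2/3, 2, 5/3], [2/3, -1, -2/3]].
D⁻¹R = [[-16, -23, -18], [-5, -3, 4], [14, 15, 5]].
Y = (D⁻¹R)P⁻¹ = [[-2, 4, -5], [3, 0, -1], [-2, -3, 3]].

Y = [[-2, 4, -5], [3, 0, -1], [-2, -3, 3]]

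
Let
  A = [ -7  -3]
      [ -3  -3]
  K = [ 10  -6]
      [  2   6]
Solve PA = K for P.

P = [[-4, 6], [1, -3]]

Right-multiplying both sides by A⁻¹ gives P = KA⁻¹.
det A = 12, so A⁻¹ = [[-1/4, 1/4], [1/4, -7/12]].
P = KA⁻¹ = [[10, -6], [2, 6]] · [[-1/4, 1/4], [1/4, -7/12]] = [[-4, 6], [1, -3]].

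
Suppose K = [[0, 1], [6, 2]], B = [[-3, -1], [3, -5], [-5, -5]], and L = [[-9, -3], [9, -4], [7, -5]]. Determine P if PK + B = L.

P = [[0, -1], [-1, 1], [-4, 2]]

PK = L − B = [[-6, -2], [6, 1], [12, 0]].
K is on the right of P, so right-multiply by K⁻¹: P = (L − B)K⁻¹.
det K = -6, so K⁻¹ = [[-1/3, 1/6], [1, 0]].
P = (L − B)K⁻¹ = [[0, -1], [-1, 1], [-4, 2]].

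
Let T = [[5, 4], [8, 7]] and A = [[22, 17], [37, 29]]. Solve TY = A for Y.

Since T multiplies Y on the left, Y = T⁻¹A.
det T = 3, so T⁻¹ = [[7/3, -4/3], [-8/3, 5/3]].
Y = T⁻¹A = [[7/3, -4/3], [-8/3, 5/3]] · [[22, 17], [37, 29]] = [[2, 1], [3, 3]].

Y = [[2, 1], [3, 3]]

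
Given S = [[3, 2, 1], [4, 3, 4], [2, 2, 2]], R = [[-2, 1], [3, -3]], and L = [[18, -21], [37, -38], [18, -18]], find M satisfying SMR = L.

M = [[2, 3], [-1, -1], [-1, 1]]

M = S⁻¹LR⁻¹ (apply S⁻¹ on the left and R⁻¹ on the right).
det S = -4; the adjugate gives S⁻¹ = [[1/2, 1/2, -5/4], [0, -1, 2], [-1/2, 1/2, -1/4]].
det R = 3, so R⁻¹ = [[-1, -1/3], [-1, -2/3]].
S⁻¹L = [[5, -7], [-1, 2], [5, -4]].
M = (S⁻¹L)R⁻¹ = [[2, 3], [-1, -1], [-1, 1]].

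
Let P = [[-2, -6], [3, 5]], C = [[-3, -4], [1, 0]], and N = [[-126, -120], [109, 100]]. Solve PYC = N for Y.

Left-multiply by P⁻¹ and right-multiply by C⁻¹: Y = P⁻¹NC⁻¹.
det P = 8, so P⁻¹ = [[5/8, 3/4], [-3/8, -1/4]].
C has determinant 4; C⁻¹ = [[0, 1], [-1/4, -3/4]].
P⁻¹N = [[3, 0], [20, 20]].
Y = (P⁻¹N)C⁻¹ = [[0, 3], [-5, 5]].

Y = [[0, 3], [-5, 5]]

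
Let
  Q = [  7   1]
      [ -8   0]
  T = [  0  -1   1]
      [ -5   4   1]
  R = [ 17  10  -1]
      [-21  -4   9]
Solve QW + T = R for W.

W = [[2, 1, -1], [3, 4, 5]]

QW = R − T = [[17, 11, -2], [-16, -8, 8]].
Q is on the left of W, so left-multiply by Q⁻¹: W = Q⁻¹(R − T).
det Q = 8, so Q⁻¹ = [[0, -1/8], [1, 7/8]].
W = Q⁻¹(R − T) = [[2, 1, -1], [3, 4, 5]].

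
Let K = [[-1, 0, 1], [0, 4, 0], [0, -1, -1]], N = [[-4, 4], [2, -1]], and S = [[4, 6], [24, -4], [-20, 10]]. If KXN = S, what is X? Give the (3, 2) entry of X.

Isolating X: multiply by K⁻¹ from the left and N⁻¹ from the right, so X = K⁻¹SN⁻¹.
K has determinant 4; K⁻¹ = [[-1, -1/4, -1], [0, 1/4, 0], [0, -1/4, -1]].
N has determinant -4; N⁻¹ = [[1/4, 1], [1/2, 1]].
K⁻¹S = [[10, -15], [6, -1], [14, -9]].
X = (K⁻¹S)N⁻¹ = [[-5, -5], [1, 5], [-1, 5]].

5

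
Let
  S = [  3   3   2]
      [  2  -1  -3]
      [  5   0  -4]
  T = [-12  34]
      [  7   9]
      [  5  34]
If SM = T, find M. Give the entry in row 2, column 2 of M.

Since S multiplies M on the left, M = S⁻¹T.
det S = 1; the adjugate gives S⁻¹ = [[4, 12, -7], [-7, -22, 13], [5, 15, -9]].
M = S⁻¹T = [[4, 12, -7], [-7, -22, 13], [5, 15, -9]] · [[-12, 34], [7, 9], [5, 34]] = [[1, 6], [-5, 6], [0, -1]].

6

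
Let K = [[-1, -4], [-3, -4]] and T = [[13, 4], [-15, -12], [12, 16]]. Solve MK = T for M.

M = [[5, -6], [-3, 6], [0, -4]]

Right-multiplying both sides by K⁻¹ gives M = TK⁻¹.
det K = -8, so K⁻¹ = [[1/2, -1/2], [-3/8, 1/8]].
M = TK⁻¹ = [[13, 4], [-15, -12], [12, 16]] · [[1/2, -1/2], [-3/8, 1/8]] = [[5, -6], [-3, 6], [0, -4]].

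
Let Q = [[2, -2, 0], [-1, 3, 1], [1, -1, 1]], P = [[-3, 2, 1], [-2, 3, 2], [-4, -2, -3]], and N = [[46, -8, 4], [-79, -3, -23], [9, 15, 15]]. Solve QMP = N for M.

Left-multiply by Q⁻¹ and right-multiply by P⁻¹: M = Q⁻¹NP⁻¹.
det Q = 4; the adjugate gives Q⁻¹ = [[1, 1/2, -1/2], [1/2, 1/2, -1/2], [-1/2, 0, 1]].
det P = 3; the adjugate gives P⁻¹ = [[-5/3, 4/3, 1/3], [-14/3, 13/3, 4/3], [16/3, -14/3, -5/3]].
Q⁻¹N = [[2, -17, -15], [-21, -13, -17], [-14, 19, 13]].
M = (Q⁻¹N)P⁻¹ = [[-4, -1, 3], [5, -5, 4], [4, 3, -1]].

M = [[-4, -1, 3], [5, -5, 4], [4, 3, -1]]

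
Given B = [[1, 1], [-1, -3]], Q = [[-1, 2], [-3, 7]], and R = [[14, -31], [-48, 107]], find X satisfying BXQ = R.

Left-multiply by B⁻¹ and right-multiply by Q⁻¹: X = B⁻¹RQ⁻¹.
det B = -2, so B⁻¹ = [[3/2, 1/2], [-1/2, -1/2]].
det Q = -1, so Q⁻¹ = [[-7, 2], [-3, 1]].
B⁻¹R = [[-3, 7], [17, -38]].
X = (B⁻¹R)Q⁻¹ = [[0, 1], [-5, -4]].

X = [[0, 1], [-5, -4]]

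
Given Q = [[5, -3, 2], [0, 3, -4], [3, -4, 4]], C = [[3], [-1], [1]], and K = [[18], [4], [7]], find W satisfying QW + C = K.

QW = K − C = [[15], [5], [6]].
Q is on the left of W, so left-multiply by Q⁻¹: W = Q⁻¹(K − C).
det Q = -2, so Q⁻¹ = [[2, -2, -3], [6, -7, -10], [9/2, -11/2, -15/2]].
W = Q⁻¹(K − C) = [[2], [-5], [-5]].

W = [[2], [-5], [-5]]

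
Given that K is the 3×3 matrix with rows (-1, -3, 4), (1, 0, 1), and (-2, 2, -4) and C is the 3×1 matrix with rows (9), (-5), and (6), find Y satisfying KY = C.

Left-multiplying both sides by K⁻¹ gives Y = K⁻¹C.
K has determinant 4; K⁻¹ = [[-1/2, -1, -3/4], [1/2, 3, 5/4], [1/2, 2, 3/4]].
Y = K⁻¹C = [[-1/2, -1, -3/4], [1/2, 3, 5/4], [1/2, 2, 3/4]] · [[9], [-5], [6]] = [[-4], [-3], [-1]].

Y = [[-4], [-3], [-1]]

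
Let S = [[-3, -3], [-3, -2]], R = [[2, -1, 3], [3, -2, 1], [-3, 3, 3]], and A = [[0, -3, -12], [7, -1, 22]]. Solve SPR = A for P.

Isolating P: multiply by S⁻¹ from the left and R⁻¹ from the right, so P = S⁻¹AR⁻¹.
S has determinant -3; S⁻¹ = [[2/3, -1], [-1, 1]].
det R = 3, so R⁻¹ = [[-3, 4, 5/3], [-4, 5, 7/3], [1, -1, -1/3]].
S⁻¹A = [[-7, -1, -30], [7, 2, 34]].
P = (S⁻¹A)R⁻¹ = [[-5, -3, -4], [5, 4, 5]].

P = [[-5, -3, -4], [5, 4, 5]]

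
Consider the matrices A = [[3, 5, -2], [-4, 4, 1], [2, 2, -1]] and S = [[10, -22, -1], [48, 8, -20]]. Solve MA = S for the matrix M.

Right-multiplying both sides by A⁻¹ gives M = SA⁻¹.
A has determinant 4; A⁻¹ = [[-3/2, 1/4, 13/4], [-1/2, 1/4, 5/4], [-4, 1, 8]].
M = SA⁻¹ = [[10, -22, -1], [48, 8, -20]] · [[-3/2, 1/4, 13/4], [-1/2, 1/4, 5/4], [-4, 1, 8]] = [[0, -4, -3], [4, -6, 6]].

M = [[0, -4, -3], [4, -6, 6]]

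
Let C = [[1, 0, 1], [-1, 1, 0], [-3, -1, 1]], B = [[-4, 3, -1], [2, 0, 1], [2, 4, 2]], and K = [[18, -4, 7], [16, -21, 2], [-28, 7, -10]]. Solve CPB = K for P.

P = [[-2, -3, 2], [-5, 2, -1], [-2, 2, 0]]

P = C⁻¹KB⁻¹ (apply C⁻¹ on the left and B⁻¹ on the right).
det C = 5, so C⁻¹ = [[1/5, -1/5, -1/5], [1/5, 4/5, -1/5], [4/5, 1/5, 1/5]].
det B = 2; the adjugate gives B⁻¹ = [[-2, -5, 3/2], [-1, -3, 1], [4, 11, -3]].
C⁻¹K = [[6, 2, 3], [22, -19, 5], [12, -6, 4]].
P = (C⁻¹K)B⁻¹ = [[-2, -3, 2], [-5, 2, -1], [-2, 2, 0]].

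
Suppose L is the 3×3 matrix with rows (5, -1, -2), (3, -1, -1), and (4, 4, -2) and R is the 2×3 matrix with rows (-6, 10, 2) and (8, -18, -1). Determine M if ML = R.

Since L sits to the right of M, M = RL⁻¹.
det L = -4; the adjugate gives L⁻¹ = [[-3/2, 5/2, 1/4], [-1/2, 1/2, 1/4], [-4, 6, 1/2]].
M = RL⁻¹ = [[-6, 10, 2], [8, -18, -1]] · [[-3/2, 5/2, 1/4], [-1/2, 1/2, 1/4], [-4, 6, 1/2]] = [[-4, 2, 2], [1, 5, -3]].

M = [[-4, 2, 2], [1, 5, -3]]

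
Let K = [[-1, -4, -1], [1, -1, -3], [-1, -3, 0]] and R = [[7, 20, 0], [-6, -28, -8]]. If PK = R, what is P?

P = [[-3, 1, -3], [2, 2, 6]]

Right-multiplying both sides by K⁻¹ gives P = RK⁻¹.
det K = 1; the adjugate gives K⁻¹ = [[-9, 3, 11], [3, -1, -4], [-4, 1, 5]].
P = RK⁻¹ = [[7, 20, 0], [-6, -28, -8]] · [[-9, 3, 11], [3, -1, -4], [-4, 1, 5]] = [[-3, 1, -3], [2, 2, 6]].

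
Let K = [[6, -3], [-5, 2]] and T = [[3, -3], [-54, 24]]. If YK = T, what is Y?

K is on the right of Y, so right-multiply by K⁻¹: Y = TK⁻¹.
K has determinant -3; K⁻¹ = [[-2/3, -1], [-5/3, -2]].
Y = TK⁻¹ = [[3, -3], [-54, 24]] · [[-2/3, -1], [-5/3, -2]] = [[3, 3], [-4, 6]].

Y = [[3, 3], [-4, 6]]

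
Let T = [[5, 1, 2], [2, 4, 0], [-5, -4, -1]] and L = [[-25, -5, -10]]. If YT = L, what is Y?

T is on the right of Y, so right-multiply by T⁻¹: Y = LT⁻¹.
det T = 6, so T⁻¹ = [[-2/3, -7/6, -4/3], [1/3, 5/6, 2/3], [2, 5/2, 3]].
Y = LT⁻¹ = [[-25, -5, -10]] · [[-2/3, -7/6, -4/3], [1/3, 5/6, 2/3], [2, 5/2, 3]] = [[-5, 0, 0]].

Y = [[-5, 0, 0]]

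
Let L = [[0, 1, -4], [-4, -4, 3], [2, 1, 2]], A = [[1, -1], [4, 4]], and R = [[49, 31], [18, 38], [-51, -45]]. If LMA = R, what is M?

M = [[0, -2], [1, -2], [-2, -3]]

Left-multiply by L⁻¹ and right-multiply by A⁻¹: M = L⁻¹RA⁻¹.
det L = -2; the adjugate gives L⁻¹ = [[11/2, 3, 13/2], [-7, -4, -8], [-2, -1, -2]].
det A = 8; the adjugate gives A⁻¹ = [[1/2, 1/8], [-1/2, 1/8]].
L⁻¹R = [[-8, -8], [-7, -9], [-14, -10]].
M = (L⁻¹R)A⁻¹ = [[0, -2], [1, -2], [-2, -3]].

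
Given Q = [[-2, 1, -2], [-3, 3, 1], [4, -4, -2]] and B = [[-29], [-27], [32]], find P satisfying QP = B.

P = [[6], [-5], [6]]

Left-multiplying both sides by Q⁻¹ gives P = Q⁻¹B.
Q has determinant 2; Q⁻¹ = [[-1, 5, 7/2], [-1, 6, 4], [0, -2, -3/2]].
P = Q⁻¹B = [[-1, 5, 7/2], [-1, 6, 4], [0, -2, -3/2]] · [[-29], [-27], [32]] = [[6], [-5], [6]].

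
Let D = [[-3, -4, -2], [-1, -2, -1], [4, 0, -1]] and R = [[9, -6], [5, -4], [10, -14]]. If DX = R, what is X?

X = [[1, -2], [0, 0], [-6, 6]]

Since D multiplies X on the left, X = D⁻¹R.
D has determinant -2; D⁻¹ = [[-1, 2, 0], [5/2, -11/2, 1/2], [-4, 8, -1]].
X = D⁻¹R = [[-1, 2, 0], [5/2, -11/2, 1/2], [-4, 8, -1]] · [[9, -6], [5, -4], [10, -14]] = [[1, -2], [0, 0], [-6, 6]].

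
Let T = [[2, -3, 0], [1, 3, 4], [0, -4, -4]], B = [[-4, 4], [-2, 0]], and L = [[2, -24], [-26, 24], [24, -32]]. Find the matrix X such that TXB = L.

X = T⁻¹LB⁻¹ (apply T⁻¹ on the left and B⁻¹ on the right).
det T = -4; the adjugate gives T⁻¹ = [[-1, 3, 3], [-1, 2, 2], [1, -2, -9/4]].
B has determinant 8; B⁻¹ = [[0, -1/2], [1/4, -1/2]].
T⁻¹L = [[-8, 0], [-6, 8], [0, 0]].
X = (T⁻¹L)B⁻¹ = [[0, 4], [2, -1], [0, 0]].

X = [[0, 4], [2, -1], [0, 0]]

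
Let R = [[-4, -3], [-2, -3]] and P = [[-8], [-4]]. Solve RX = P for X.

X = [[2], [0]]

Left-multiplying both sides by R⁻¹ gives X = R⁻¹P.
det R = 6, so R⁻¹ = [[-1/2, 1/2], [1/3, -2/3]].
X = R⁻¹P = [[-1/2, 1/2], [1/3, -2/3]] · [[-8], [-4]] = [[2], [0]].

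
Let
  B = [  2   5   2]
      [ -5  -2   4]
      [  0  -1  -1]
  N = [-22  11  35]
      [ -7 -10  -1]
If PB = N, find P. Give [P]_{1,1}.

B is on the right of P, so right-multiply by B⁻¹: P = NB⁻¹.
det B = -3, so B⁻¹ = [[-2, -1, -8], [5/3, 2/3, 6], [-5/3, -2/3, -7]].
P = NB⁻¹ = [[-22, 11, 35], [-7, -10, -1]] · [[-2, -1, -8], [5/3, 2/3, 6], [-5/3, -2/3, -7]] = [[4, 6, -3], [-1, 1, 3]].

4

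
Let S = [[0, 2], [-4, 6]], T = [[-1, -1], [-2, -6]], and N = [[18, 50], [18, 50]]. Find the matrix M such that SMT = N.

M = S⁻¹NT⁻¹ (apply S⁻¹ on the left and T⁻¹ on the right).
det S = 8, so S⁻¹ = [[3/4, -1/4], [1/2, 0]].
T has determinant 4; T⁻¹ = [[-3/2, 1/4], [1/2, -1/4]].
S⁻¹N = [[9, 25], [9, 25]].
M = (S⁻¹N)T⁻¹ = [[-1, -4], [-1, -4]].

M = [[-1, -4], [-1, -4]]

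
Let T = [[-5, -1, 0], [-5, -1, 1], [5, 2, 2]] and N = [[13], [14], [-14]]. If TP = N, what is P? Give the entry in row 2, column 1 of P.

-3

Left-multiplying both sides by T⁻¹ gives P = T⁻¹N.
det T = 5; the adjugate gives T⁻¹ = [[-4/5, 2/5, -1/5], [3, -2, 1], [-1, 1, 0]].
P = T⁻¹N = [[-4/5, 2/5, -1/5], [3, -2, 1], [-1, 1, 0]] · [[13], [14], [-14]] = [[-2], [-3], [1]].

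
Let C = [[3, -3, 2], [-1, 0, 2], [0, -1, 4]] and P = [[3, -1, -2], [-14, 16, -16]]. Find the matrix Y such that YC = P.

Since C sits to the right of Y, Y = PC⁻¹.
det C = -4, so C⁻¹ = [[-1/2, -5/2, 3/2], [-1, -3, 2], [-1/4, -3/4, 3/4]].
Y = PC⁻¹ = [[3, -1, -2], [-14, 16, -16]] · [[-1/2, -5/2, 3/2], [-1, -3, 2], [-1/4, -3/4, 3/4]] = [[0, -3, 1], [-5, -1, -1]].

Y = [[0, -3, 1], [-5, -1, -1]]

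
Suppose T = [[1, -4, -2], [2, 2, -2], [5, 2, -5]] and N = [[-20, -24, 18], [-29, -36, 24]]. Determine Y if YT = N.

Y = [[2, -6, -2], [5, -2, -6]]

Since T sits to the right of Y, Y = NT⁻¹.
T has determinant 6; T⁻¹ = [[-1, -4, 2], [0, 5/6, -1/3], [-1, -11/3, 5/3]].
Y = NT⁻¹ = [[-20, -24, 18], [-29, -36, 24]] · [[-1, -4, 2], [0, 5/6, -1/3], [-1, -11/3, 5/3]] = [[2, -6, -2], [5, -2, -6]].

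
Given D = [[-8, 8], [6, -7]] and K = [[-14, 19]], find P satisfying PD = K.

P = [[-2, -5]]

D is on the right of P, so right-multiply by D⁻¹: P = KD⁻¹.
det D = 8, so D⁻¹ = [[-7/8, -1], [-3/4, -1]].
P = KD⁻¹ = [[-14, 19]] · [[-7/8, -1], [-3/4, -1]] = [[-2, -5]].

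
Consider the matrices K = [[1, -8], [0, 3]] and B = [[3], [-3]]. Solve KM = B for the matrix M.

M = [[-5], [-1]]

Left-multiplying both sides by K⁻¹ gives M = K⁻¹B.
K has determinant 3; K⁻¹ = [[1, 8/3], [0, 1/3]].
M = K⁻¹B = [[1, 8/3], [0, 1/3]] · [[3], [-3]] = [[-5], [-1]].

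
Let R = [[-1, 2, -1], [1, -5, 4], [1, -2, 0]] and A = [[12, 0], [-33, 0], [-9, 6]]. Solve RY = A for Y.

Since R multiplies Y on the left, Y = R⁻¹A.
R has determinant -3; R⁻¹ = [[-8/3, -2/3, -1], [-4/3, -1/3, -1], [-1, 0, -1]].
Y = R⁻¹A = [[-8/3, -2/3, -1], [-4/3, -1/3, -1], [-1, 0, -1]] · [[12, 0], [-33, 0], [-9, 6]] = [[-1, -6], [4, -6], [-3, -6]].

Y = [[-1, -6], [4, -6], [-3, -6]]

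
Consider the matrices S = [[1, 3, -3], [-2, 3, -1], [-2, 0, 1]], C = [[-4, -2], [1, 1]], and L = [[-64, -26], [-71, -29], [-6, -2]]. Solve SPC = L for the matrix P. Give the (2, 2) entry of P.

1

P = S⁻¹LC⁻¹ (apply S⁻¹ on the left and C⁻¹ on the right).
S has determinant -3; S⁻¹ = [[-1, 1, -2], [-4/3, 5/3, -7/3], [-2, 2, -3]].
det C = -2, so C⁻¹ = [[-1/2, -1], [1/2, 2]].
S⁻¹L = [[5, 1], [-19, -9], [4, 0]].
P = (S⁻¹L)C⁻¹ = [[-2, -3], [5, 1], [-2, -4]].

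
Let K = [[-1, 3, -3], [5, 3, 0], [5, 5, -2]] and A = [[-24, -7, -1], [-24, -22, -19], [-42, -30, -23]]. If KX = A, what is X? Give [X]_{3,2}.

5

Since K multiplies X on the left, X = K⁻¹A.
K has determinant 6; K⁻¹ = [[-1, -3/2, 3/2], [5/3, 17/6, -5/2], [5/3, 10/3, -3]].
X = K⁻¹A = [[-1, -3/2, 3/2], [5/3, 17/6, -5/2], [5/3, 10/3, -3]] · [[-24, -7, -1], [-24, -22, -19], [-42, -30, -23]] = [[-3, -5, -5], [-3, 1, 2], [6, 5, 4]].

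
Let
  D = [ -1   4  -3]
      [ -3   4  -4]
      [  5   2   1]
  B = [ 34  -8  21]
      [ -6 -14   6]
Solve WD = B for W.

D is on the right of W, so right-multiply by D⁻¹: W = BD⁻¹.
det D = -2, so D⁻¹ = [[-6, 5, 2], [17/2, -7, -5/2], [13, -11, -4]].
W = BD⁻¹ = [[34, -8, 21], [-6, -14, 6]] · [[-6, 5, 2], [17/2, -7, -5/2], [13, -11, -4]] = [[1, -5, 4], [-5, 2, -1]].

W = [[1, -5, 4], [-5, 2, -1]]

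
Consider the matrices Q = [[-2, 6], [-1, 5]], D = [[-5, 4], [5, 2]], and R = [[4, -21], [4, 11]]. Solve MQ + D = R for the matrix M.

M = [[-5, 1], [-1, 3]]

MQ = R − D = [[9, -25], [-1, 9]].
Since Q sits to the right of M, M = (R − D)Q⁻¹.
det Q = -4; the adjugate gives Q⁻¹ = [[-5/4, 3/2], [-1/4, 1/2]].
M = (R − D)Q⁻¹ = [[-5, 1], [-1, 3]].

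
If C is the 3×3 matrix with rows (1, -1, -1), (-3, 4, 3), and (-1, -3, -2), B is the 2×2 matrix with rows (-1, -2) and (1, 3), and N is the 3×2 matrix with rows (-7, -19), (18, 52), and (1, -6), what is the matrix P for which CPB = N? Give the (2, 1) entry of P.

Left-multiply by C⁻¹ and right-multiply by B⁻¹: P = C⁻¹NB⁻¹.
C has determinant -3; C⁻¹ = [[-1/3, -1/3, -1/3], [3, 1, 0], [-13/3, -4/3, -1/3]].
B has determinant -1; B⁻¹ = [[-3, -2], [1, 1]].
C⁻¹N = [[-4, -9], [-3, -5], [6, 15]].
P = (C⁻¹N)B⁻¹ = [[3, -1], [4, 1], [-3, 3]].

4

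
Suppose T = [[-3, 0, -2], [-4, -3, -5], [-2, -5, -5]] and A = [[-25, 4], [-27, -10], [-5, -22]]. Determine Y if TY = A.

T is on the left of Y, so left-multiply by T⁻¹: Y = T⁻¹A.
det T = 2, so T⁻¹ = [[-5, 5, -3], [-5, 11/2, -7/2], [7, -15/2, 9/2]].
Y = T⁻¹A = [[-5, 5, -3], [-5, 11/2, -7/2], [7, -15/2, 9/2]] · [[-25, 4], [-27, -10], [-5, -22]] = [[5, -4], [-6, 2], [5, 4]].

Y = [[5, -4], [-6, 2], [5, 4]]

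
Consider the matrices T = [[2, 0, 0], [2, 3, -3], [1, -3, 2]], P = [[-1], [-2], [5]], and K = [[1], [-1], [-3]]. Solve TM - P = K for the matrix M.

M = [[0], [0], [1]]

TM = K + P = [[0], [-3], [2]].
Since T multiplies M on the left, M = T⁻¹(K + P).
det T = -6; the adjugate gives T⁻¹ = [[1/2, 0, 0], [7/6, -2/3, -1], [3/2, -1, -1]].
M = T⁻¹(K + P) = [[0], [0], [1]].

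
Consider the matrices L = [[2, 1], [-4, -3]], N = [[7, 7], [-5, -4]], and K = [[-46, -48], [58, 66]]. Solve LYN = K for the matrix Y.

Y = [[-5, 1], [2, -4]]

Y = L⁻¹KN⁻¹ (apply L⁻¹ on the left and N⁻¹ on the right).
L has determinant -2; L⁻¹ = [[3/2, 1/2], [-2, -1]].
N has determinant 7; N⁻¹ = [[-4/7, -1], [5/7, 1]].
L⁻¹K = [[-40, -39], [34, 30]].
Y = (L⁻¹K)N⁻¹ = [[-5, 1], [2, -4]].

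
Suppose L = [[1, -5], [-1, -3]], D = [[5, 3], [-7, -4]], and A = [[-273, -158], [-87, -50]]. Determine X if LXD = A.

X = [[-4, 4], [2, -5]]

X = L⁻¹AD⁻¹ (apply L⁻¹ on the left and D⁻¹ on the right).
det L = -8; the adjugate gives L⁻¹ = [[3/8, -5/8], [-1/8, -1/8]].
det D = 1; the adjugate gives D⁻¹ = [[-4, -3], [7, 5]].
L⁻¹A = [[-48, -28], [45, 26]].
X = (L⁻¹A)D⁻¹ = [[-4, 4], [2, -5]].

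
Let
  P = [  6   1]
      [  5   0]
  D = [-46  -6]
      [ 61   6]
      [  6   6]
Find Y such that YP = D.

Y = [[-6, -2], [6, 5], [6, -6]]

P is on the right of Y, so right-multiply by P⁻¹: Y = DP⁻¹.
det P = -5; the adjugate gives P⁻¹ = [[0, 1/5], [1, -6/5]].
Y = DP⁻¹ = [[-46, -6], [61, 6], [6, 6]] · [[0, 1/5], [1, -6/5]] = [[-6, -2], [6, 5], [6, -6]].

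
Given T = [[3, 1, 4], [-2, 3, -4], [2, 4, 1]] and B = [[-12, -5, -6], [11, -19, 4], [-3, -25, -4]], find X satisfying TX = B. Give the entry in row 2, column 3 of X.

0

Left-multiplying both sides by T⁻¹ gives X = T⁻¹B.
det T = -5; the adjugate gives T⁻¹ = [[-19/5, -3, 16/5], [6/5, 1, -4/5], [14/5, 2, -11/5]].
X = T⁻¹B = [[-19/5, -3, 16/5], [6/5, 1, -4/5], [14/5, 2, -11/5]] · [[-12, -5, -6], [11, -19, 4], [-3, -25, -4]] = [[3, -4, -2], [-1, -5, 0], [-5, 3, 0]].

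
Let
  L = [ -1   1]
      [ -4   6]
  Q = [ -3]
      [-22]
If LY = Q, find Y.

Y = [[-2], [-5]]

Left-multiplying both sides by L⁻¹ gives Y = L⁻¹Q.
L has determinant -2; L⁻¹ = [[-3, 1/2], [-2, 1/2]].
Y = L⁻¹Q = [[-3, 1/2], [-2, 1/2]] · [[-3], [-22]] = [[-2], [-5]].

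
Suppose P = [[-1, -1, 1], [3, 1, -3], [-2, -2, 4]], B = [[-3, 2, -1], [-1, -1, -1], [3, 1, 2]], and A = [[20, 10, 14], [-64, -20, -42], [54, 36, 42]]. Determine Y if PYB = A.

Y = [[2, -3, -4], [-3, -5, -4], [1, -4, 2]]

Y = P⁻¹AB⁻¹ (apply P⁻¹ on the left and B⁻¹ on the right).
det P = 4; the adjugate gives P⁻¹ = [[-1/2, 1/2, 1/2], [-3/2, -1/2, 0], [-1, 0, 1/2]].
B has determinant -1; B⁻¹ = [[1, 5, 3], [1, 3, 2], [-2, -9, -5]].
P⁻¹A = [[-15, 3, -7], [2, -5, 0], [7, 8, 7]].
Y = (P⁻¹A)B⁻¹ = [[2, -3, -4], [-3, -5, -4], [1, -4, 2]].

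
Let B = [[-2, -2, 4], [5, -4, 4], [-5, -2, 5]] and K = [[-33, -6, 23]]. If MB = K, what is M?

Right-multiplying both sides by B⁻¹ gives M = KB⁻¹.
det B = -6; the adjugate gives B⁻¹ = [[2, -1/3, -4/3], [15/2, -5/3, -14/3], [5, -1, -3]].
M = KB⁻¹ = [[-33, -6, 23]] · [[2, -1/3, -4/3], [15/2, -5/3, -14/3], [5, -1, -3]] = [[4, -2, 3]].

M = [[4, -2, 3]]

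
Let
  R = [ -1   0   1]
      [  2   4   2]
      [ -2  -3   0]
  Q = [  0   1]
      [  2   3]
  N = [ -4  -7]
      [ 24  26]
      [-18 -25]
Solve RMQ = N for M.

Isolating M: multiply by R⁻¹ from the left and Q⁻¹ from the right, so M = R⁻¹NQ⁻¹.
R has determinant -4; R⁻¹ = [[-3/2, 3/4, 1], [1, -1/2, -1], [-1/2, 3/4, 1]].
Q has determinant -2; Q⁻¹ = [[-3/2, 1/2], [1, 0]].
R⁻¹N = [[6, 5], [2, 5], [2, -2]].
M = (R⁻¹N)Q⁻¹ = [[-4, 3], [2, 1], [-5, 1]].

M = [[-4, 3], [2, 1], [-5, 1]]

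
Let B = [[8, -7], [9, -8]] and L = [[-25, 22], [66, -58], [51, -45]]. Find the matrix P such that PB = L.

Right-multiplying both sides by B⁻¹ gives P = LB⁻¹.
B has determinant -1; B⁻¹ = [[8, -7], [9, -8]].
P = LB⁻¹ = [[-25, 22], [66, -58], [51, -45]] · [[8, -7], [9, -8]] = [[-2, -1], [6, 2], [3, 3]].

P = [[-2, -1], [6, 2], [3, 3]]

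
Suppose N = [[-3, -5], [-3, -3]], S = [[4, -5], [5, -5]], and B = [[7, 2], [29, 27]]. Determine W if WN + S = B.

W = [[-2, 1], [-4, -4]]

WN = B − S = [[3, 7], [24, 32]].
Since N sits to the right of W, W = (B − S)N⁻¹.
det N = -6; the adjugate gives N⁻¹ = [[1/2, -5/6], [-1/2, 1/2]].
W = (B − S)N⁻¹ = [[-2, 1], [-4, -4]].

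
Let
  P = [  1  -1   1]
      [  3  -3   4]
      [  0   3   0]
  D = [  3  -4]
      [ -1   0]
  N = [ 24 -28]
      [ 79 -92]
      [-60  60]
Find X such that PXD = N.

X = [[0, 3], [-5, 5], [2, -1]]

X = P⁻¹ND⁻¹ (apply P⁻¹ on the left and D⁻¹ on the right).
P has determinant -3; P⁻¹ = [[4, -1, 1/3], [0, 0, 1/3], [-3, 1, 0]].
D has determinant -4; D⁻¹ = [[0, -1], [-1/4, -3/4]].
P⁻¹N = [[-3, 0], [-20, 20], [7, -8]].
X = (P⁻¹N)D⁻¹ = [[0, 3], [-5, 5], [2, -1]].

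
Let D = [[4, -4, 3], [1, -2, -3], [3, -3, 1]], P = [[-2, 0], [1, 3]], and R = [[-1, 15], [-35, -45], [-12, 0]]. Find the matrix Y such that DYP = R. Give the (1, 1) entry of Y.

Left-multiply by D⁻¹ and right-multiply by P⁻¹: Y = D⁻¹RP⁻¹.
det D = 5, so D⁻¹ = [[-11/5, -1, 18/5], [-2, -1, 3], [3/5, 0, -4/5]].
det P = -6, so P⁻¹ = [[-1/2, 0], [1/6, 1/3]].
D⁻¹R = [[-6, 12], [1, 15], [9, 9]].
Y = (D⁻¹R)P⁻¹ = [[5, 4], [2, 5], [-3, 3]].

5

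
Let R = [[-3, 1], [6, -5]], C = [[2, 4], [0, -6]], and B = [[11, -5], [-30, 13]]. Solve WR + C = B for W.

W = [[1, 2], [4, -3]]

WR = B − C = [[9, -9], [-30, 19]].
R is on the right of W, so right-multiply by R⁻¹: W = (B − C)R⁻¹.
det R = 9; the adjugate gives R⁻¹ = [[-5/9, -1/9], [-2/3, -1/3]].
W = (B − C)R⁻¹ = [[1, 2], [4, -3]].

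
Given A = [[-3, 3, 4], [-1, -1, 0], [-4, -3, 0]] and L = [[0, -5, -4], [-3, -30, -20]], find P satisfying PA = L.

Since A sits to the right of P, P = LA⁻¹.
A has determinant -4; A⁻¹ = [[0, 3, -1], [0, -4, 1], [1/4, 21/4, -3/2]].
P = LA⁻¹ = [[0, -5, -4], [-3, -30, -20]] · [[0, 3, -1], [0, -4, 1], [1/4, 21/4, -3/2]] = [[-1, -1, 1], [-5, 6, 3]].

P = [[-1, -1, 1], [-5, 6, 3]]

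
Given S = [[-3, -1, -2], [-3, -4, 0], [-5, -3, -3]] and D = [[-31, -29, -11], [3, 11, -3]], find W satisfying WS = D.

W = [[-2, 4, 5], [6, -2, -3]]

Since S sits to the right of W, W = DS⁻¹.
det S = -5; the adjugate gives S⁻¹ = [[-12/5, -3/5, 8/5], [9/5, 1/5, -6/5], [11/5, 4/5, -9/5]].
W = DS⁻¹ = [[-31, -29, -11], [3, 11, -3]] · [[-12/5, -3/5, 8/5], [9/5, 1/5, -6/5], [11/5, 4/5, -9/5]] = [[-2, 4, 5], [6, -2, -3]].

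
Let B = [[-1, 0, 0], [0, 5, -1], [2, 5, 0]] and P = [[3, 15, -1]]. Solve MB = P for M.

B is on the right of M, so right-multiply by B⁻¹: M = PB⁻¹.
B has determinant -5; B⁻¹ = [[-1, 0, 0], [2/5, 0, 1/5], [2, -1, 1]].
M = PB⁻¹ = [[3, 15, -1]] · [[-1, 0, 0], [2/5, 0, 1/5], [2, -1, 1]] = [[1, 1, 2]].

M = [[1, 1, 2]]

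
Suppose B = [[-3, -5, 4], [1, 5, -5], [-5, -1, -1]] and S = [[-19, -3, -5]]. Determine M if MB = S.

M = [[2, 2, 3]]

B is on the right of M, so right-multiply by B⁻¹: M = SB⁻¹.
det B = -4, so B⁻¹ = [[5/2, 9/4, -5/4], [-13/2, -23/4, 11/4], [-6, -11/2, 5/2]].
M = SB⁻¹ = [[-19, -3, -5]] · [[5/2, 9/4, -5/4], [-13/2, -23/4, 11/4], [-6, -11/2, 5/2]] = [[2, 2, 3]].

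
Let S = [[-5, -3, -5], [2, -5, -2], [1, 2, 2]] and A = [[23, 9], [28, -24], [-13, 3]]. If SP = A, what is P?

Left-multiplying both sides by S⁻¹ gives P = S⁻¹A.
S has determinant 3; S⁻¹ = [[-2, -4/3, -19/3], [-2, -5/3, -20/3], [3, 7/3, 31/3]].
P = S⁻¹A = [[-2, -4/3, -19/3], [-2, -5/3, -20/3], [3, 7/3, 31/3]] · [[23, 9], [28, -24], [-13, 3]] = [[-1, -5], [-6, 2], [0, 2]].

P = [[-1, -5], [-6, 2], [0, 2]]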